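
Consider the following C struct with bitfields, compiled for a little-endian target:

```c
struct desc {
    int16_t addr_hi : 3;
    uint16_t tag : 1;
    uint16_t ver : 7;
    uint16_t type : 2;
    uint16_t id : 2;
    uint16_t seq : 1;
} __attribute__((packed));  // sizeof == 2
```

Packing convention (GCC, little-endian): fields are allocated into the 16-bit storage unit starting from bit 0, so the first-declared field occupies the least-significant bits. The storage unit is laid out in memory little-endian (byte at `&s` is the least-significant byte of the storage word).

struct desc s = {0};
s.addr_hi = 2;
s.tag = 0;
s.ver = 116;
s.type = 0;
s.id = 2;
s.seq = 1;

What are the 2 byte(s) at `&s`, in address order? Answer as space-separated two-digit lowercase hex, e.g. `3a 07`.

42 c7

addr_hi:3 = 2 → 0x2 << 0 → word 0x0002
tag:1 = 0 → 0x0 << 3 → word 0x0002
ver:7 = 116 → 0x74 << 4 → word 0x0742
type:2 = 0 → 0x0 << 11 → word 0x0742
id:2 = 2 → 0x2 << 13 → word 0x4742
seq:1 = 1 → 0x1 << 15 → word 0xc742
word = 0xc742 → little-endian bytes:
  [0]=0x42  [1]=0xc7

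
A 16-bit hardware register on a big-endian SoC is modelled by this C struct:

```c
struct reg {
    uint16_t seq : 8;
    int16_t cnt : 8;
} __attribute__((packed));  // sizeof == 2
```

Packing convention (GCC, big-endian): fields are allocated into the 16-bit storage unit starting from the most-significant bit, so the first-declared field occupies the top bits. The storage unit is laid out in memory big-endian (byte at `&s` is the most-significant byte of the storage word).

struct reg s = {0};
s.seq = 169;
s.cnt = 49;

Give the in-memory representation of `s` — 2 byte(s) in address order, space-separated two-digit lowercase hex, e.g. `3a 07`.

seq (8b) val=169 bits=0xa9 at bit 8: 0xa900
cnt (8b) val=49 bits=0x31 at bit 0: 0xa931
word = 0xa931 → big-endian bytes:
  [0]=0xa9  [1]=0x31

a9 31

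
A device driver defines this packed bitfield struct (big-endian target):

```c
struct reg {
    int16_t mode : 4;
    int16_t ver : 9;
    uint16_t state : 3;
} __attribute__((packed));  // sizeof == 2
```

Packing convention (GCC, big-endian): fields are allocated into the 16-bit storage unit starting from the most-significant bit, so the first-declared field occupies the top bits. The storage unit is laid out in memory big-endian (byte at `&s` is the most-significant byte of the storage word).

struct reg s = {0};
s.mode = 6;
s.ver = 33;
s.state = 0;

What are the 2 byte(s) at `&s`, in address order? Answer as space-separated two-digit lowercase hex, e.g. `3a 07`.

61 08

mode:4 = 6 → 0x6 << 12 → word 0x6000
ver:9 = 33 → 0x21 << 3 → word 0x6108
state:3 = 0 → 0x0 << 0 → word 0x6108
word = 0x6108 → big-endian bytes:
  [0]=0x61  [1]=0x08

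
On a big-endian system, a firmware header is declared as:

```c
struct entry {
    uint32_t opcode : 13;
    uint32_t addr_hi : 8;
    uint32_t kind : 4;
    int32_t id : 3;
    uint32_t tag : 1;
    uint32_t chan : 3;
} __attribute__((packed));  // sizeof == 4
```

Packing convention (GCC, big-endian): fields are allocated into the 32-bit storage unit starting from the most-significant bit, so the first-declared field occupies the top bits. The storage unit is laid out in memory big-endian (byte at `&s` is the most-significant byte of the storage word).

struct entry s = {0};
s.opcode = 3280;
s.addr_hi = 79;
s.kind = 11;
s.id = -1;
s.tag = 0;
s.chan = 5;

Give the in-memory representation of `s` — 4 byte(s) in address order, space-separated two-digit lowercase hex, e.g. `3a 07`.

opcode (13b) val=3280 bits=0xcd0 at bit 19: 0x66800000
addr_hi (8b) val=79 bits=0x4f at bit 11: 0x66827800
kind (4b) val=11 bits=0xb at bit 7: 0x66827d80
id (3b) val=-1 bits=0x7 at bit 4: 0x66827df0
tag (1b) val=0 bits=0x0 at bit 3: 0x66827df0
chan (3b) val=5 bits=0x5 at bit 0: 0x66827df5
word = 0x66827df5 → big-endian bytes:
  [0]=0x66  [1]=0x82  [2]=0x7d  [3]=0xf5

66 82 7d f5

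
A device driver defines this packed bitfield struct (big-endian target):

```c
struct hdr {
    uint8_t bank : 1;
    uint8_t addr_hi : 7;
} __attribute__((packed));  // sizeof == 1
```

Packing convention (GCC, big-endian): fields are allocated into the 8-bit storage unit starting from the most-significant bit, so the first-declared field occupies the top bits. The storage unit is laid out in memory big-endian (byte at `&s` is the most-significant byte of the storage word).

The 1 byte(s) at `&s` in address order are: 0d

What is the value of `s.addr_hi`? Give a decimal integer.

13

[0]=0x0d (big-endian) → word 0x0d
bank [7+:1] = (word>>7) & 0x1 = 0
addr_hi [0+:7] = (word>>0) & 0x7f = 13  ←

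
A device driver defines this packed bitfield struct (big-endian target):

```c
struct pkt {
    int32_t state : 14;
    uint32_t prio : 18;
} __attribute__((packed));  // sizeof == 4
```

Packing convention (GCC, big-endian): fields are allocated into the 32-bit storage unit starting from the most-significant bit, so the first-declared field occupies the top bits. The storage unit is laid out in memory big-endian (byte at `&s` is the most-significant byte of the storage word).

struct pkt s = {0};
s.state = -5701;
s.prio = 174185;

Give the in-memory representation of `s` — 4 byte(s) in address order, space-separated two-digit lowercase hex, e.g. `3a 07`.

[18+:14] state=-5701 & 0x3fff = 0x29bb; word=0xa6ec0000
[0+:18] prio=174185 & 0x3ffff = 0x2a869; word=0xa6eea869
word = 0xa6eea869 → big-endian bytes:
  [0]=0xa6  [1]=0xee  [2]=0xa8  [3]=0x69

a6 ee a8 69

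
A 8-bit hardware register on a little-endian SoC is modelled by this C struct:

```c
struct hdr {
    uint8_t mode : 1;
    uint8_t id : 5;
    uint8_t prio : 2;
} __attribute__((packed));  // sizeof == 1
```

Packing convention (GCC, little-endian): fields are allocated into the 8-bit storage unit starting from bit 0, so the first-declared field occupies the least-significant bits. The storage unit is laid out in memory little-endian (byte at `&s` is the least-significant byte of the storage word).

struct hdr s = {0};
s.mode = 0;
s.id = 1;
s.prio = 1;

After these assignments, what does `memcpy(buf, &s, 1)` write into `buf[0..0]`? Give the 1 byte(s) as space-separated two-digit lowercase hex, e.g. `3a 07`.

42

[0+:1] mode=0 & 0x1 = 0x0; word=0x00
[1+:5] id=1 & 0x1f = 0x1; word=0x02
[6+:2] prio=1 & 0x3 = 0x1; word=0x42
word = 0x42 → little-endian bytes:
  [0]=0x42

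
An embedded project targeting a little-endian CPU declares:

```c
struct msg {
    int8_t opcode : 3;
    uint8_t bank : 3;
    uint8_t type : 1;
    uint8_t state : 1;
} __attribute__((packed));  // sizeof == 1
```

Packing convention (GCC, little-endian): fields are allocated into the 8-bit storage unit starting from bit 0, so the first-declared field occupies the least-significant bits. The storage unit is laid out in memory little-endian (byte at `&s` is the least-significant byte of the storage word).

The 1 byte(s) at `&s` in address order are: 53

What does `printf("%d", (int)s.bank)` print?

2

[0]=0x53 (little-endian) → word 0x53
opcode [0+:3] = (word>>0) & 0x7 = 3
bank [3+:3] = (word>>3) & 0x7 = 2  ←
type [6+:1] = (word>>6) & 0x1 = 1
state [7+:1] = (word>>7) & 0x1 = 0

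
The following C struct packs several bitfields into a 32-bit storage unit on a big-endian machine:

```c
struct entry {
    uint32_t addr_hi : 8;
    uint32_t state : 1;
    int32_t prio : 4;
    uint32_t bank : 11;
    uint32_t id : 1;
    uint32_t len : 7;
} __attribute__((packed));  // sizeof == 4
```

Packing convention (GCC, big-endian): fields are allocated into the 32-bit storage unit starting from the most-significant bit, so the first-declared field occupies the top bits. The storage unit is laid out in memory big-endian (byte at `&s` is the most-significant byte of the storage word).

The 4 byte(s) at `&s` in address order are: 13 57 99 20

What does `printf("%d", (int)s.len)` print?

[0]=0x13 [1]=0x57 [2]=0x99 [3]=0x20 (big-endian) → word 0x13579920
addr_hi [24+:8] = (word>>24) & 0xff = 19
state [23+:1] = (word>>23) & 0x1 = 0
prio [19+:4] = (word>>19) & 0xf = 10
bank [8+:11] = (word>>8) & 0x7ff = 1945
id [7+:1] = (word>>7) & 0x1 = 0
len [0+:7] = (word>>0) & 0x7f = 32  ←

32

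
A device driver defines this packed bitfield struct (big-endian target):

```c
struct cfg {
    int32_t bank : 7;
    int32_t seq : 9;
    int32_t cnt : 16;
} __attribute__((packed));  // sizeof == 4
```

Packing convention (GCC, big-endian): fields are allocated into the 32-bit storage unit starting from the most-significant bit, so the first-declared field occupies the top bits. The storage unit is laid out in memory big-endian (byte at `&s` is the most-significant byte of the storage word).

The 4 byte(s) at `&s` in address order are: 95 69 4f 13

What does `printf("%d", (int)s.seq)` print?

[0]=0x95 [1]=0x69 [2]=0x4f [3]=0x13 (big-endian) → word 0x95694f13
bank:7 @ bit 25 → (0x95694f13>>25)&0x7f = 0x4a
seq:9 @ bit 16 → (0x95694f13>>16)&0x1ff = 0x169  ←
cnt:16 @ bit 0 → (0x95694f13>>0)&0xffff = 0x4f13
seq signed 9b, MSB=1: 361 - 512 = -151

-151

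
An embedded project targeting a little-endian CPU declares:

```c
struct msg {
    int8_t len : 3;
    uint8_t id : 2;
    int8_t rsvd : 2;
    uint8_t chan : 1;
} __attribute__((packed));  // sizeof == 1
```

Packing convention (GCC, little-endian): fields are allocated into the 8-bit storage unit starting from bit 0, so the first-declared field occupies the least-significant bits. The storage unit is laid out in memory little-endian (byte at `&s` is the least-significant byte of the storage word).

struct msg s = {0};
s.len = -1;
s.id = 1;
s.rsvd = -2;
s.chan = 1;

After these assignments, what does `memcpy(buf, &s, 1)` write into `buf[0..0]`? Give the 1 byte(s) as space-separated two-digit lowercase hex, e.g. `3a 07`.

cf

len (3b) val=-1 bits=0x7 at bit 0: 0x07
id (2b) val=1 bits=0x1 at bit 3: 0x0f
rsvd (2b) val=-2 bits=0x2 at bit 5: 0x4f
chan (1b) val=1 bits=0x1 at bit 7: 0xcf
word = 0xcf → little-endian bytes:
  [0]=0xcf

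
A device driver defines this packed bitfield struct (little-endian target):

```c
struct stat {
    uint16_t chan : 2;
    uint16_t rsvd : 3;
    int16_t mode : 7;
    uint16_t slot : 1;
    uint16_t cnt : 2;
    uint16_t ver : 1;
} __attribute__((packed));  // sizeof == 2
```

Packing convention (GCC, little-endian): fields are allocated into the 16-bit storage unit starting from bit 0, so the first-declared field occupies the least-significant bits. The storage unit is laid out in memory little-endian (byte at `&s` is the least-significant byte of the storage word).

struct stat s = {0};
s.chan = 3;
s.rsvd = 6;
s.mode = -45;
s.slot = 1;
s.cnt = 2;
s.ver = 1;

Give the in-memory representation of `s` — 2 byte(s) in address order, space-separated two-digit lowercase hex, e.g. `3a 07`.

chan (2b) val=3 bits=0x3 at bit 0: 0x0003
rsvd (3b) val=6 bits=0x6 at bit 2: 0x001b
mode (7b) val=-45 bits=0x53 at bit 5: 0x0a7b
slot (1b) val=1 bits=0x1 at bit 12: 0x1a7b
cnt (2b) val=2 bits=0x2 at bit 13: 0x5a7b
ver (1b) val=1 bits=0x1 at bit 15: 0xda7b
word = 0xda7b → little-endian bytes:
  [0]=0x7b  [1]=0xda

7b da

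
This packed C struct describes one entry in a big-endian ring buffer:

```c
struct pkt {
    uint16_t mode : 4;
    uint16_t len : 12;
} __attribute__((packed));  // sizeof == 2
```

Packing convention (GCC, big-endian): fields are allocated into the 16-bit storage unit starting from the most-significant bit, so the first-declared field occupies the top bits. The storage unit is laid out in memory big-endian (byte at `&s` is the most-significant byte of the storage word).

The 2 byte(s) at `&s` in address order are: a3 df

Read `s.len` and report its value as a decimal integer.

[0]=0xa3 [1]=0xdf (big-endian) → word 0xa3df
mode:4 @ bit 12 → (0xa3df>>12)&0xf = 0xa
len:12 @ bit 0 → (0xa3df>>0)&0xfff = 0x3df  ←

991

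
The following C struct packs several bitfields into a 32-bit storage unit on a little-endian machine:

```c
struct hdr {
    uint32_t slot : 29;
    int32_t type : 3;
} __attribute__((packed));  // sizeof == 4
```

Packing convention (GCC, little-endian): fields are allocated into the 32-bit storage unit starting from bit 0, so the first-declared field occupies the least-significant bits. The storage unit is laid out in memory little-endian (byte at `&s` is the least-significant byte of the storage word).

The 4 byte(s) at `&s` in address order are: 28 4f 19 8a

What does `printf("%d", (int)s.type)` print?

-4

[0]=0x28 [1]=0x4f [2]=0x19 [3]=0x8a (little-endian) → word 0x8a194f28
slot [0+:29] = (word>>0) & 0x1fffffff = 169430824
type [29+:3] = (word>>29) & 0x7 = 4  ←
type signed 3b, MSB=1: 4 - 8 = -4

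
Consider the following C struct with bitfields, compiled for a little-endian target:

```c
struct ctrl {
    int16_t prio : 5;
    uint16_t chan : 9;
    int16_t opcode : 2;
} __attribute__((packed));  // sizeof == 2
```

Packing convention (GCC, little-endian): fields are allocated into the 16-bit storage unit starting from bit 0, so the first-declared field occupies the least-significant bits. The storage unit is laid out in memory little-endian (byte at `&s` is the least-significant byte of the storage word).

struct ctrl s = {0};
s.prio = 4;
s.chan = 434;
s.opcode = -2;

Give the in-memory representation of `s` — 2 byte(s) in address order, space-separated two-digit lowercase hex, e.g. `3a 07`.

[0+:5] prio=4 & 0x1f = 0x4; word=0x0004
[5+:9] chan=434 & 0x1ff = 0x1b2; word=0x3644
[14+:2] opcode=-2 & 0x3 = 0x2; word=0xb644
word = 0xb644 → little-endian bytes:
  [0]=0x44  [1]=0xb6

44 b6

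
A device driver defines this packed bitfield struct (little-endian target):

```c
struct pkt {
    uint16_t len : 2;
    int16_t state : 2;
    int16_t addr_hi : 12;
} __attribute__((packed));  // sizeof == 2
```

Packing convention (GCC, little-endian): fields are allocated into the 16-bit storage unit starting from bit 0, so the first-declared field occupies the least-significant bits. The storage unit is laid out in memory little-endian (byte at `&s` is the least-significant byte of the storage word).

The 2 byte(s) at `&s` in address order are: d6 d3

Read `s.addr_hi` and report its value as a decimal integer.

-707

[0]=0xd6 [1]=0xd3 (little-endian) → word 0xd3d6
len:2 @ bit 0 → (0xd3d6>>0)&0x3 = 0x2
state:2 @ bit 2 → (0xd3d6>>2)&0x3 = 0x1
addr_hi:12 @ bit 4 → (0xd3d6>>4)&0xfff = 0xd3d  ←
addr_hi signed 12b, MSB=1: 3389 - 4096 = -707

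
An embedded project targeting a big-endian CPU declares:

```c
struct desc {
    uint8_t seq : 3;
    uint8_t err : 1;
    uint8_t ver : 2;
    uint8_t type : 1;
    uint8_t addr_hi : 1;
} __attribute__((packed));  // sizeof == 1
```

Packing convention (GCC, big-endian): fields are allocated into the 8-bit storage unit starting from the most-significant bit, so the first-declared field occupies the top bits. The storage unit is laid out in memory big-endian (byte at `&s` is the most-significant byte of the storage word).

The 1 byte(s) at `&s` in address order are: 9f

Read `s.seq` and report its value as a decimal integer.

[0]=0x9f (big-endian) → word 0x9f
seq:3 @ bit 5 → (0x9f>>5)&0x7 = 0x4  ←
err:1 @ bit 4 → (0x9f>>4)&0x1 = 0x1
ver:2 @ bit 2 → (0x9f>>2)&0x3 = 0x3
type:1 @ bit 1 → (0x9f>>1)&0x1 = 0x1
addr_hi:1 @ bit 0 → (0x9f>>0)&0x1 = 0x1

4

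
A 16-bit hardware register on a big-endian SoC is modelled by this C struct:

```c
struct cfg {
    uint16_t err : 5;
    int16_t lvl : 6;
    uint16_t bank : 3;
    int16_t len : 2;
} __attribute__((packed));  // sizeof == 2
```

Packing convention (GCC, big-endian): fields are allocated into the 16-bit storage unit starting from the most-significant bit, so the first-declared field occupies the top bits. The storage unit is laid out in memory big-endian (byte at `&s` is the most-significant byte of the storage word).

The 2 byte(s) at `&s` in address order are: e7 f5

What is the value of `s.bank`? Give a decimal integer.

[0]=0xe7 [1]=0xf5 (big-endian) → word 0xe7f5
err [11+:5] = (word>>11) & 0x1f = 28
lvl [5+:6] = (word>>5) & 0x3f = 63
bank [2+:3] = (word>>2) & 0x7 = 5  ←
len [0+:2] = (word>>0) & 0x3 = 1

5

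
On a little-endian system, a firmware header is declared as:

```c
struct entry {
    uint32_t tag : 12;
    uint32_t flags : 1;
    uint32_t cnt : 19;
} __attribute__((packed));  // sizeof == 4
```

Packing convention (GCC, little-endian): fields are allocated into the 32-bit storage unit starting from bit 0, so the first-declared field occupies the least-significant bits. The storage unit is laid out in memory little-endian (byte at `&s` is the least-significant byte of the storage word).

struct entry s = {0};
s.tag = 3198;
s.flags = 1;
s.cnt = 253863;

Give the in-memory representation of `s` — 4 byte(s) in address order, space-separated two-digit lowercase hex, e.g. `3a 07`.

7e fc f4 7b

tag:12 = 3198 → 0xc7e << 0 → word 0x00000c7e
flags:1 = 1 → 0x1 << 12 → word 0x00001c7e
cnt:19 = 253863 → 0x3dfa7 << 13 → word 0x7bf4fc7e
word = 0x7bf4fc7e → little-endian bytes:
  [0]=0x7e  [1]=0xfc  [2]=0xf4  [3]=0x7b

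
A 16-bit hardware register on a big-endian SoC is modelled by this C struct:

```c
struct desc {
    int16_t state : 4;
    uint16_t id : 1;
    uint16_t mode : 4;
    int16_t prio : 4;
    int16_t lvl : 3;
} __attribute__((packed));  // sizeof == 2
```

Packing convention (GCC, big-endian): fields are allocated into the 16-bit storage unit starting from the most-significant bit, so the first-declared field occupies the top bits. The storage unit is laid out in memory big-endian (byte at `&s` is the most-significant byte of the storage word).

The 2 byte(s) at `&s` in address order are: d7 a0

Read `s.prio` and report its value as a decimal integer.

[0]=0xd7 [1]=0xa0 (big-endian) → word 0xd7a0
state:4 @ bit 12 → (0xd7a0>>12)&0xf = 0xd
id:1 @ bit 11 → (0xd7a0>>11)&0x1 = 0x0
mode:4 @ bit 7 → (0xd7a0>>7)&0xf = 0xf
prio:4 @ bit 3 → (0xd7a0>>3)&0xf = 0x4  ←
lvl:3 @ bit 0 → (0xd7a0>>0)&0x7 = 0x0
prio signed 4b, MSB=0: value = 4

4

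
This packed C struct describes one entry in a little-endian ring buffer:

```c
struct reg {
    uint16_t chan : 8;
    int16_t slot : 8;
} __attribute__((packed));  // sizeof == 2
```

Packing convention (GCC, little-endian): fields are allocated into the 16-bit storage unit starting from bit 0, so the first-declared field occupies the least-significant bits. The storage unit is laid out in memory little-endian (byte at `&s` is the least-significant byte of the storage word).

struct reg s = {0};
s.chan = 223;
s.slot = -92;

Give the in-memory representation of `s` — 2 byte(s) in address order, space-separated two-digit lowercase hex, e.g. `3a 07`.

df a4

[0+:8] chan=223 & 0xff = 0xdf; word=0x00df
[8+:8] slot=-92 & 0xff = 0xa4; word=0xa4df
word = 0xa4df → little-endian bytes:
  [0]=0xdf  [1]=0xa4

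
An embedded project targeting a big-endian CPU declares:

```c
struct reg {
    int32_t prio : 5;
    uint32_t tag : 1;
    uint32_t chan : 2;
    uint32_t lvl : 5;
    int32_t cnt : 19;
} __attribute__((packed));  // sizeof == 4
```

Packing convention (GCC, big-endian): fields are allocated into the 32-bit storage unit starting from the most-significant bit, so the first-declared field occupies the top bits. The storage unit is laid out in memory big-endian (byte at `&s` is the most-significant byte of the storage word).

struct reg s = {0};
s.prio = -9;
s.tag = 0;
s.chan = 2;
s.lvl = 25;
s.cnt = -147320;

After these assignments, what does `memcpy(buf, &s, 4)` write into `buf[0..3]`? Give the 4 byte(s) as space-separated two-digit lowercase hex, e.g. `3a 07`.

ba cd c0 88

prio (5b) val=-9 bits=0x17 at bit 27: 0xb8000000
tag (1b) val=0 bits=0x0 at bit 26: 0xb8000000
chan (2b) val=2 bits=0x2 at bit 24: 0xba000000
lvl (5b) val=25 bits=0x19 at bit 19: 0xbac80000
cnt (19b) val=-147320 bits=0x5c088 at bit 0: 0xbacdc088
word = 0xbacdc088 → big-endian bytes:
  [0]=0xba  [1]=0xcd  [2]=0xc0  [3]=0x88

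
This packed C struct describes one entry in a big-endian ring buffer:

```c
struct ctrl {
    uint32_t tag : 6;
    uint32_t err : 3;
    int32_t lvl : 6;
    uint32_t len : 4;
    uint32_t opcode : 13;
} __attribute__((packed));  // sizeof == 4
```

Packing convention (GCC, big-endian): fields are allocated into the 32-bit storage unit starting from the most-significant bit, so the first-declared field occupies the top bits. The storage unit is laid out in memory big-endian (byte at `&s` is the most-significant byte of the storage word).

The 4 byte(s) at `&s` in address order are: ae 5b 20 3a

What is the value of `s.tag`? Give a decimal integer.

43

[0]=0xae [1]=0x5b [2]=0x20 [3]=0x3a (big-endian) → word 0xae5b203a
tag:6 @ bit 26 → (0xae5b203a>>26)&0x3f = 0x2b  ←
err:3 @ bit 23 → (0xae5b203a>>23)&0x7 = 0x4
lvl:6 @ bit 17 → (0xae5b203a>>17)&0x3f = 0x2d
len:4 @ bit 13 → (0xae5b203a>>13)&0xf = 0x9
opcode:13 @ bit 0 → (0xae5b203a>>0)&0x1fff = 0x3a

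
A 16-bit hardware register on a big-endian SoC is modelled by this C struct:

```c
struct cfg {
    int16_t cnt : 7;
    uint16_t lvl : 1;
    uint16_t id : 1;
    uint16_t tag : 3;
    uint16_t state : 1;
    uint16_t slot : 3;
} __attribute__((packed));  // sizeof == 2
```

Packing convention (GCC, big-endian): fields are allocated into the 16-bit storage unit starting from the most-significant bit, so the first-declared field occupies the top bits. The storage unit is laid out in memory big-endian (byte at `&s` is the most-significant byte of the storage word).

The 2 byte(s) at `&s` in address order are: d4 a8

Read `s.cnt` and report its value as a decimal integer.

-22

[0]=0xd4 [1]=0xa8 (big-endian) → word 0xd4a8
cnt:7 @ bit 9 → (0xd4a8>>9)&0x7f = 0x6a  ←
lvl:1 @ bit 8 → (0xd4a8>>8)&0x1 = 0x0
id:1 @ bit 7 → (0xd4a8>>7)&0x1 = 0x1
tag:3 @ bit 4 → (0xd4a8>>4)&0x7 = 0x2
state:1 @ bit 3 → (0xd4a8>>3)&0x1 = 0x1
slot:3 @ bit 0 → (0xd4a8>>0)&0x7 = 0x0
cnt signed 7b, MSB=1: 106 - 128 = -22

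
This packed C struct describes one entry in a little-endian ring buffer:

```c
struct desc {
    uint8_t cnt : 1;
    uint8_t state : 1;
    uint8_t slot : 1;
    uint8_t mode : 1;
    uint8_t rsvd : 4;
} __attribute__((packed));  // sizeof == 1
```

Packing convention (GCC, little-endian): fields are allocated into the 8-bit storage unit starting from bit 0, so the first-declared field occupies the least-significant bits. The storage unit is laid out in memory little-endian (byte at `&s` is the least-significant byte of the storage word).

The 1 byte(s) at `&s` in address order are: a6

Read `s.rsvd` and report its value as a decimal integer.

10

[0]=0xa6 (little-endian) → word 0xa6
cnt [0+:1] = (word>>0) & 0x1 = 0
state [1+:1] = (word>>1) & 0x1 = 1
slot [2+:1] = (word>>2) & 0x1 = 1
mode [3+:1] = (word>>3) & 0x1 = 0
rsvd [4+:4] = (word>>4) & 0xf = 10  ←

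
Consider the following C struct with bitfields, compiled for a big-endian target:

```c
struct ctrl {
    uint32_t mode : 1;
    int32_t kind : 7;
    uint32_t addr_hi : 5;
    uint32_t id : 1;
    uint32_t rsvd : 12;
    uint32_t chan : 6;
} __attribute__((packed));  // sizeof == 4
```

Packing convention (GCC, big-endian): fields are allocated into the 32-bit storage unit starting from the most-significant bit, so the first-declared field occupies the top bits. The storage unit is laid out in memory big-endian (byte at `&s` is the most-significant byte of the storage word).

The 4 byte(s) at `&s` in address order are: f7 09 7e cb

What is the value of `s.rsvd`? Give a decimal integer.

[0]=0xf7 [1]=0x09 [2]=0x7e [3]=0xcb (big-endian) → word 0xf7097ecb
mode:1 @ bit 31 → (0xf7097ecb>>31)&0x1 = 0x1
kind:7 @ bit 24 → (0xf7097ecb>>24)&0x7f = 0x77
addr_hi:5 @ bit 19 → (0xf7097ecb>>19)&0x1f = 0x1
id:1 @ bit 18 → (0xf7097ecb>>18)&0x1 = 0x0
rsvd:12 @ bit 6 → (0xf7097ecb>>6)&0xfff = 0x5fb  ←
chan:6 @ bit 0 → (0xf7097ecb>>0)&0x3f = 0xb

1531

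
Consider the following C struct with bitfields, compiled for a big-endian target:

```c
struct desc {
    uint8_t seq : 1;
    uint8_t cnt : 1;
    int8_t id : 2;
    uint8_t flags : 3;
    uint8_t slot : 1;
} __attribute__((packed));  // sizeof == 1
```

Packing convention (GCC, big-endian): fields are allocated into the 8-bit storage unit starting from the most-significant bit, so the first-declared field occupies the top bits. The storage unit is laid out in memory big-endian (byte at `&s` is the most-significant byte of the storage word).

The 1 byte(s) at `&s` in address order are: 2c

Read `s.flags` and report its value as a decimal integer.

[0]=0x2c (big-endian) → word 0x2c
seq:1 @ bit 7 → (0x2c>>7)&0x1 = 0x0
cnt:1 @ bit 6 → (0x2c>>6)&0x1 = 0x0
id:2 @ bit 4 → (0x2c>>4)&0x3 = 0x2
flags:3 @ bit 1 → (0x2c>>1)&0x7 = 0x6  ←
slot:1 @ bit 0 → (0x2c>>0)&0x1 = 0x0

6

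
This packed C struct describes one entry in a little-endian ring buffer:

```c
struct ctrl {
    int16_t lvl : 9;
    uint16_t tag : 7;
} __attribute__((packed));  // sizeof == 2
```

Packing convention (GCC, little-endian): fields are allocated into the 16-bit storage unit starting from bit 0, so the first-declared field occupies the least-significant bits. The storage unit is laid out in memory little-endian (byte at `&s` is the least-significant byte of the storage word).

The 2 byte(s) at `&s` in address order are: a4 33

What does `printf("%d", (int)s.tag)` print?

25

[0]=0xa4 [1]=0x33 (little-endian) → word 0x33a4
lvl [0+:9] = (word>>0) & 0x1ff = 420
tag [9+:7] = (word>>9) & 0x7f = 25  ←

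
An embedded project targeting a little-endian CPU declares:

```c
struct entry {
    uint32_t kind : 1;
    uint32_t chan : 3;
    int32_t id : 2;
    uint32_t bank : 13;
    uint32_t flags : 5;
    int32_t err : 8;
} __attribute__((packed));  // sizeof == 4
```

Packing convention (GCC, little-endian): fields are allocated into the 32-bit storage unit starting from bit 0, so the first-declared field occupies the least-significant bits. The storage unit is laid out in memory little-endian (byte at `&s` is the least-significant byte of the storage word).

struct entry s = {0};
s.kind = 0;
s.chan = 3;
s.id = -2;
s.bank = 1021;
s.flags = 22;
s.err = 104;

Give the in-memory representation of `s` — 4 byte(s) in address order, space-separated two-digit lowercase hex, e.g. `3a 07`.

[0+:1] kind=0 & 0x1 = 0x0; word=0x00000000
[1+:3] chan=3 & 0x7 = 0x3; word=0x00000006
[4+:2] id=-2 & 0x3 = 0x2; word=0x00000026
[6+:13] bank=1021 & 0x1fff = 0x3fd; word=0x0000ff66
[19+:5] flags=22 & 0x1f = 0x16; word=0x00b0ff66
[24+:8] err=104 & 0xff = 0x68; word=0x68b0ff66
word = 0x68b0ff66 → little-endian bytes:
  [0]=0x66  [1]=0xff  [2]=0xb0  [3]=0x68

66 ff b0 68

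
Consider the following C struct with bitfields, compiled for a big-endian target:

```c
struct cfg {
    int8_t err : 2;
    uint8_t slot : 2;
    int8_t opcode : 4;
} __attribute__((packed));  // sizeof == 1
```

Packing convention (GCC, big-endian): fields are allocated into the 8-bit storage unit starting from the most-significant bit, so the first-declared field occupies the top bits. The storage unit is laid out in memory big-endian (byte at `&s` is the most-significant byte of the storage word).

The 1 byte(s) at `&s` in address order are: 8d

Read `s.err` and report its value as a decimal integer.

-2

[0]=0x8d (big-endian) → word 0x8d
err [6+:2] = (word>>6) & 0x3 = 2  ←
slot [4+:2] = (word>>4) & 0x3 = 0
opcode [0+:4] = (word>>0) & 0xf = 13
err signed 2b, MSB=1: 2 - 4 = -2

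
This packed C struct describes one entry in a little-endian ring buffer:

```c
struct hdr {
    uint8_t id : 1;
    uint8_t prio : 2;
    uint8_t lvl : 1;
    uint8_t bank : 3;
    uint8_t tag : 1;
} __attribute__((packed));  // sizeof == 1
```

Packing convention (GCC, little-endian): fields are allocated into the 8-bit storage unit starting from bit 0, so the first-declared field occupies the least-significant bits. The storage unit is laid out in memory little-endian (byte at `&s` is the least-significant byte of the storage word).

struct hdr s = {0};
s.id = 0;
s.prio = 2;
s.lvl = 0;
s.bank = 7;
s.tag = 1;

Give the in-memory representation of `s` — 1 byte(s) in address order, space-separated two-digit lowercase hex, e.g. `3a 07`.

[0+:1] id=0 & 0x1 = 0x0; word=0x00
[1+:2] prio=2 & 0x3 = 0x2; word=0x04
[3+:1] lvl=0 & 0x1 = 0x0; word=0x04
[4+:3] bank=7 & 0x7 = 0x7; word=0x74
[7+:1] tag=1 & 0x1 = 0x1; word=0xf4
word = 0xf4 → little-endian bytes:
  [0]=0xf4

f4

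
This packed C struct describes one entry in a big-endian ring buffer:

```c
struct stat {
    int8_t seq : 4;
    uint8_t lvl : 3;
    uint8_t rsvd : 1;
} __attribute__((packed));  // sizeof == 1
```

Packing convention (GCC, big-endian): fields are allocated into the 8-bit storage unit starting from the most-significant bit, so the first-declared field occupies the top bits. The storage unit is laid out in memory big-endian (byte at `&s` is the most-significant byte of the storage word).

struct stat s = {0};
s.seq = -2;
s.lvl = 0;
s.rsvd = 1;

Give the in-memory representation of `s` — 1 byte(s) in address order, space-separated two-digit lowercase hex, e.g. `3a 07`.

e1

seq:4 = -2 → 0xe << 4 → word 0xe0
lvl:3 = 0 → 0x0 << 1 → word 0xe0
rsvd:1 = 1 → 0x1 << 0 → word 0xe1
word = 0xe1 → big-endian bytes:
  [0]=0xe1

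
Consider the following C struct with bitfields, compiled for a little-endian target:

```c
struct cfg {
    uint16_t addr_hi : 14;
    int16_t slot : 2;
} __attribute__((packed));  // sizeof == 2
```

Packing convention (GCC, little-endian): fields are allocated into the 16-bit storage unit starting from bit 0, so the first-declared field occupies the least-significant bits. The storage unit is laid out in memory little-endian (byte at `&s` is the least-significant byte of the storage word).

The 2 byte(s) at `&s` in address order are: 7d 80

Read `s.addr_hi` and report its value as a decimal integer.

125

[0]=0x7d [1]=0x80 (little-endian) → word 0x807d
addr_hi [0+:14] = (word>>0) & 0x3fff = 125  ←
slot [14+:2] = (word>>14) & 0x3 = 2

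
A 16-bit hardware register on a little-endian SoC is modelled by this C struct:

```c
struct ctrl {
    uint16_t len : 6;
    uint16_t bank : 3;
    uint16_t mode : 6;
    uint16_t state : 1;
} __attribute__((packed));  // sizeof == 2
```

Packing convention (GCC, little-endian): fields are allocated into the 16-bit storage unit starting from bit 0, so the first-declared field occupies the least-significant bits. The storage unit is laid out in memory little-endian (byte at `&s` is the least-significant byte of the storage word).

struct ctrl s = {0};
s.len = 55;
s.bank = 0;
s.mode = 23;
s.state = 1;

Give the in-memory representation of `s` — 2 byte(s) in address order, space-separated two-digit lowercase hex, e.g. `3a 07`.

37 ae

len:6 = 55 → 0x37 << 0 → word 0x0037
bank:3 = 0 → 0x0 << 6 → word 0x0037
mode:6 = 23 → 0x17 << 9 → word 0x2e37
state:1 = 1 → 0x1 << 15 → word 0xae37
word = 0xae37 → little-endian bytes:
  [0]=0x37  [1]=0xae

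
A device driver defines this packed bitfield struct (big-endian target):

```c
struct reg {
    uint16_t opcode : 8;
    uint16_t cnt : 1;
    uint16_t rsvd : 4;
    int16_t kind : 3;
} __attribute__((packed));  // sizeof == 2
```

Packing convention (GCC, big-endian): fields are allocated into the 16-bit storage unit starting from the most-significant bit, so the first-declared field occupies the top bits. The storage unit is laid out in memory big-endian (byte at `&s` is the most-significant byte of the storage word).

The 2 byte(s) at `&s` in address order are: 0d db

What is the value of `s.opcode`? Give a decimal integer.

[0]=0x0d [1]=0xdb (big-endian) → word 0x0ddb
opcode:8 @ bit 8 → (0x0ddb>>8)&0xff = 0xd  ←
cnt:1 @ bit 7 → (0x0ddb>>7)&0x1 = 0x1
rsvd:4 @ bit 3 → (0x0ddb>>3)&0xf = 0xb
kind:3 @ bit 0 → (0x0ddb>>0)&0x7 = 0x3

13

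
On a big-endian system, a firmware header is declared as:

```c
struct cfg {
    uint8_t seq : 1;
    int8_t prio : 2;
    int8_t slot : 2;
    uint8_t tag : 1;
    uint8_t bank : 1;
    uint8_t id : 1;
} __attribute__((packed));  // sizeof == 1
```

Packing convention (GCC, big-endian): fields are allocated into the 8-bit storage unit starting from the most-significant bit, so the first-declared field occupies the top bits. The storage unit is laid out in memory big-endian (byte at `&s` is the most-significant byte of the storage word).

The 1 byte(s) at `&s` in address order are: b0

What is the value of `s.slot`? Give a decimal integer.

[0]=0xb0 (big-endian) → word 0xb0
seq:1 @ bit 7 → (0xb0>>7)&0x1 = 0x1
prio:2 @ bit 5 → (0xb0>>5)&0x3 = 0x1
slot:2 @ bit 3 → (0xb0>>3)&0x3 = 0x2  ←
tag:1 @ bit 2 → (0xb0>>2)&0x1 = 0x0
bank:1 @ bit 1 → (0xb0>>1)&0x1 = 0x0
id:1 @ bit 0 → (0xb0>>0)&0x1 = 0x0
slot signed 2b, MSB=1: 2 - 4 = -2

-2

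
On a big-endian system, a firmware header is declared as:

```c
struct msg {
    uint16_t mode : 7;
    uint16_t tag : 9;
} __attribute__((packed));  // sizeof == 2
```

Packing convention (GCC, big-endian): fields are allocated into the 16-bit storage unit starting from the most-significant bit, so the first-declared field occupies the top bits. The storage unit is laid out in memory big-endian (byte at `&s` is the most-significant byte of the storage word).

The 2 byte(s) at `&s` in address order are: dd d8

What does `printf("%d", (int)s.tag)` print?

[0]=0xdd [1]=0xd8 (big-endian) → word 0xddd8
mode:7 @ bit 9 → (0xddd8>>9)&0x7f = 0x6e
tag:9 @ bit 0 → (0xddd8>>0)&0x1ff = 0x1d8  ←

472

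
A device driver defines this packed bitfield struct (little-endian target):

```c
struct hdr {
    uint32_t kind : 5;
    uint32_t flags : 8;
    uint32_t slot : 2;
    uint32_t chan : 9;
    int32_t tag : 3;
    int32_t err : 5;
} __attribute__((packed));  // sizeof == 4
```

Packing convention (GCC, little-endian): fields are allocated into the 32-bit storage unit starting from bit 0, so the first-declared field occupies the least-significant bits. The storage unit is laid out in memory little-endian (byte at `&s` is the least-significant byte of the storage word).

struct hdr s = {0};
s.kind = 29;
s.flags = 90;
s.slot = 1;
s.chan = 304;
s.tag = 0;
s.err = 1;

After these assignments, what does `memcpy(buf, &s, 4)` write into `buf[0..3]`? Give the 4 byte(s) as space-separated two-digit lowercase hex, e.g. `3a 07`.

[0+:5] kind=29 & 0x1f = 0x1d; word=0x0000001d
[5+:8] flags=90 & 0xff = 0x5a; word=0x00000b5d
[13+:2] slot=1 & 0x3 = 0x1; word=0x00002b5d
[15+:9] chan=304 & 0x1ff = 0x130; word=0x00982b5d
[24+:3] tag=0 & 0x7 = 0x0; word=0x00982b5d
[27+:5] err=1 & 0x1f = 0x1; word=0x08982b5d
word = 0x08982b5d → little-endian bytes:
  [0]=0x5d  [1]=0x2b  [2]=0x98  [3]=0x08

5d 2b 98 08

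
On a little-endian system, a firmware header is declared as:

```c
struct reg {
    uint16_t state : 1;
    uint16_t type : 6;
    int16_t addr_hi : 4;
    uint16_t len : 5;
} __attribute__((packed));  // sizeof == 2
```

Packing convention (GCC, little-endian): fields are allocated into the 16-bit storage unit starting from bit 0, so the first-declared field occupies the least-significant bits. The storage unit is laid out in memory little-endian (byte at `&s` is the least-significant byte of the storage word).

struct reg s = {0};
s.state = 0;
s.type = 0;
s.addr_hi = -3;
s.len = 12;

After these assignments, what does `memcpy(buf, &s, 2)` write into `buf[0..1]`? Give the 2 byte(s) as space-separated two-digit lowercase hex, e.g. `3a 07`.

80 66

state:1 = 0 → 0x0 << 0 → word 0x0000
type:6 = 0 → 0x0 << 1 → word 0x0000
addr_hi:4 = -3 → 0xd << 7 → word 0x0680
len:5 = 12 → 0xc << 11 → word 0x6680
word = 0x6680 → little-endian bytes:
  [0]=0x80  [1]=0x66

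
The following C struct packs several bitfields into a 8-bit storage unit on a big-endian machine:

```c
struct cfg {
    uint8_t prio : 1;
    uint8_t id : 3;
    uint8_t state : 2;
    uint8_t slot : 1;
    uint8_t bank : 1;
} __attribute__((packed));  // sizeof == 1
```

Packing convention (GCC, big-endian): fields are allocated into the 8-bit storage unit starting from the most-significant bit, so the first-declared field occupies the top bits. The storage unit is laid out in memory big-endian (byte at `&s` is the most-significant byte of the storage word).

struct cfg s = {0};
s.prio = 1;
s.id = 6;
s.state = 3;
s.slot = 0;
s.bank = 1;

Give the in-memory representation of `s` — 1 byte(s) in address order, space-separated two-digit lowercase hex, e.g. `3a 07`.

ed

[7+:1] prio=1 & 0x1 = 0x1; word=0x80
[4+:3] id=6 & 0x7 = 0x6; word=0xe0
[2+:2] state=3 & 0x3 = 0x3; word=0xec
[1+:1] slot=0 & 0x1 = 0x0; word=0xec
[0+:1] bank=1 & 0x1 = 0x1; word=0xed
word = 0xed → big-endian bytes:
  [0]=0xed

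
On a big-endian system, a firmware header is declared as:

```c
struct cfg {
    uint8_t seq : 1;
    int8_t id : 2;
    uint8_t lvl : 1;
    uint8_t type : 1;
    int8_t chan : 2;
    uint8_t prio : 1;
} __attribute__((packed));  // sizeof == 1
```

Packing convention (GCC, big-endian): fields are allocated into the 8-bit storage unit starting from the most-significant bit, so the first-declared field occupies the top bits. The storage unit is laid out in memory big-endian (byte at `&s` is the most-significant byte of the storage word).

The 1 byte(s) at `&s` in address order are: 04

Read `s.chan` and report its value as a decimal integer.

-2

[0]=0x04 (big-endian) → word 0x04
seq:1 @ bit 7 → (0x04>>7)&0x1 = 0x0
id:2 @ bit 5 → (0x04>>5)&0x3 = 0x0
lvl:1 @ bit 4 → (0x04>>4)&0x1 = 0x0
type:1 @ bit 3 → (0x04>>3)&0x1 = 0x0
chan:2 @ bit 1 → (0x04>>1)&0x3 = 0x2  ←
prio:1 @ bit 0 → (0x04>>0)&0x1 = 0x0
chan signed 2b, MSB=1: 2 - 4 = -2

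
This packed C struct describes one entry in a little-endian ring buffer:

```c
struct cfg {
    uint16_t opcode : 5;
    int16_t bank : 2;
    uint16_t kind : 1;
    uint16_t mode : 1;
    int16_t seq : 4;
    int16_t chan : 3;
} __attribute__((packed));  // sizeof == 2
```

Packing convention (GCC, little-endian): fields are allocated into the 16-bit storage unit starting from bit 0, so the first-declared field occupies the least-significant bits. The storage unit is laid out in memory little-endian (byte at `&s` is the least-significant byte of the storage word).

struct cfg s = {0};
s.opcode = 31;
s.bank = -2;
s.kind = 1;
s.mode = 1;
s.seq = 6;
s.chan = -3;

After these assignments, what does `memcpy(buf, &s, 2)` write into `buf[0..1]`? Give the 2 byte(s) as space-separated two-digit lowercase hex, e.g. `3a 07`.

df ad

opcode:5 = 31 → 0x1f << 0 → word 0x001f
bank:2 = -2 → 0x2 << 5 → word 0x005f
kind:1 = 1 → 0x1 << 7 → word 0x00df
mode:1 = 1 → 0x1 << 8 → word 0x01df
seq:4 = 6 → 0x6 << 9 → word 0x0ddf
chan:3 = -3 → 0x5 << 13 → word 0xaddf
word = 0xaddf → little-endian bytes:
  [0]=0xdf  [1]=0xad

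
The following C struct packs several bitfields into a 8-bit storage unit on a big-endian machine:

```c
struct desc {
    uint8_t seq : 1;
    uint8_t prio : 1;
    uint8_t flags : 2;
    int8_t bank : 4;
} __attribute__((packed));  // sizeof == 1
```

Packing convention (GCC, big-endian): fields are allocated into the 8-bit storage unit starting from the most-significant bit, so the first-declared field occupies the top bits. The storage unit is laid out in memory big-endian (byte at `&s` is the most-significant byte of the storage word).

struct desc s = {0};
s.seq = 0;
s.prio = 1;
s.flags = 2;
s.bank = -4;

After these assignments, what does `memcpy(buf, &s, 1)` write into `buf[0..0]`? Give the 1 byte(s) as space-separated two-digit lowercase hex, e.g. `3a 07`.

6c

seq:1 = 0 → 0x0 << 7 → word 0x00
prio:1 = 1 → 0x1 << 6 → word 0x40
flags:2 = 2 → 0x2 << 4 → word 0x60
bank:4 = -4 → 0xc << 0 → word 0x6c
word = 0x6c → big-endian bytes:
  [0]=0x6c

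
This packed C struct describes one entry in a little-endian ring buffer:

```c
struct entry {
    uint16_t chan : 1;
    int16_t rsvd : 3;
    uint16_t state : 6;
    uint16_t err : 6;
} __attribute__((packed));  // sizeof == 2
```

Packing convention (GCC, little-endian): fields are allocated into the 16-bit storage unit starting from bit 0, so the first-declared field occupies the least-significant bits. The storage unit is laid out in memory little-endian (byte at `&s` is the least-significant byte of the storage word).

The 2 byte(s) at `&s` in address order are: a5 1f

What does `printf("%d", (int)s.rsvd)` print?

2

[0]=0xa5 [1]=0x1f (little-endian) → word 0x1fa5
chan [0+:1] = (word>>0) & 0x1 = 1
rsvd [1+:3] = (word>>1) & 0x7 = 2  ←
state [4+:6] = (word>>4) & 0x3f = 58
err [10+:6] = (word>>10) & 0x3f = 7
rsvd signed 3b, MSB=0: value = 2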